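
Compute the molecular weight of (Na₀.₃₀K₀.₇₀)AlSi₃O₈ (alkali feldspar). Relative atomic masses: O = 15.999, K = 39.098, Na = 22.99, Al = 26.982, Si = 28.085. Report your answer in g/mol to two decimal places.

273.49 g/mol

M = 0.30·22.99 + 0.70·39.098 + 1·26.982 + 3·28.085 + 8·15.999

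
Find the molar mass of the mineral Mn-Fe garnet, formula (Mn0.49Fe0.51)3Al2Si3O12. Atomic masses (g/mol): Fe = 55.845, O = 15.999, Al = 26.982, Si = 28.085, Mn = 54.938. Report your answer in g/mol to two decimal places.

The formula mass is the sum 1.47×54.938 + 1.53×55.845 + 2×26.982 + 3×28.085 + 12×15.999.

496.41 g/mol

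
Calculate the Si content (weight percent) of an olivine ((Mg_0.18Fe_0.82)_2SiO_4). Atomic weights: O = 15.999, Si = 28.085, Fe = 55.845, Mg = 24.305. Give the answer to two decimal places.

Formula mass = 0.36*24.305 + 1.64*55.845 + 1*28.085 + 4*15.999 = 192.417 g/mol, of which 28.085 g is Si.
So Si makes up 28.085/192.417 = 0.1460 of the mass, i.e. 14.60%.

14.60 weight percent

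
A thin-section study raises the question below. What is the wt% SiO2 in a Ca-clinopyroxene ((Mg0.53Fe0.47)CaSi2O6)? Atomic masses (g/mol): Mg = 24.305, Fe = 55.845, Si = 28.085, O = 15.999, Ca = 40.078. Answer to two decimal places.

Formula mass = 231.371 g/mol.
2 Si → 2.0000 mol SiO2 per formula unit; M(SiO2) = 60.083, so SiO2 mass = 120.166 g.
120.166/231.371 × 100 = 51.94 wt%.

51.94 wt%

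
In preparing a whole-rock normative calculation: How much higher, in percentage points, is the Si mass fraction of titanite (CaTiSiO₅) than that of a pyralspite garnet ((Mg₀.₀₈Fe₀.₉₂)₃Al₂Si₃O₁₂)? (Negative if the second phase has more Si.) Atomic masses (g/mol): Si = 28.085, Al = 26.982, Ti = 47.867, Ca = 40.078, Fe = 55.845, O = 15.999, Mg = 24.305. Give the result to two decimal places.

M(CaTiSiO₅) = 196.025 g/mol, so wt% Si = 28.085/196.025 × 100 = 14.33%.
M((Mg₀.₀₈Fe₀.₉₂)₃Al₂Si₃O₁₂) = 490.172 g/mol, so wt% Si = 84.255/490.172 × 100 = 17.19%.
14.33 − 17.19 = -2.86 pp.

-2.86 percentage points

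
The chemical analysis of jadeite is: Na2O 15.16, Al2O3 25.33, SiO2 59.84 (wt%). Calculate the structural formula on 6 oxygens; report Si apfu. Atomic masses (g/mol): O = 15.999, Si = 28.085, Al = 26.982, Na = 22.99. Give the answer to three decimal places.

15.16 wt% Na2O ÷ 61.979 g/mol = 0.24460 mol, giving 0.48920 Na and 0.24460 O.
25.33 wt% Al2O3 ÷ 101.961 g/mol = 0.24843 mol, giving 0.49686 Al and 0.74529 O.
59.84 wt% SiO2 ÷ 60.083 g/mol = 0.99596 mol, giving 0.99596 Si and 1.99192 O.
Oxygen sums to 2.98181; scaling by 6/2.98181 = 2.01220 puts the formula on 6 O.
Si: 0.99596 × 2.01220 = 2.004 atoms per formula unit.

2.004 Si apfu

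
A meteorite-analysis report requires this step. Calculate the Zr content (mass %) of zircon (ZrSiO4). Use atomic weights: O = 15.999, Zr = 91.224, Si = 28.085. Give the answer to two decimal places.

49.77 mass %

M(ZrSiO4) = 183.305 g/mol.
Zr contributes 1 × 91.224 = 91.224 g per mole.
91.224/183.305 = 0.4977 → 49.77%.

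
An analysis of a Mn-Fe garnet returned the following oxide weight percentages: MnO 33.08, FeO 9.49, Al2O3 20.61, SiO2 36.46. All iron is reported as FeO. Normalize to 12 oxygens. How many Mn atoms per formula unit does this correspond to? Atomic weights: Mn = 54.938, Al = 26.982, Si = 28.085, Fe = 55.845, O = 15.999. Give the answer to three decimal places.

2.314 Mn apfu

MnO: 33.08/70.937 = 0.46633 mol → 0.46633 mol Mn, 0.46633 mol O.
FeO: 9.49/71.844 = 0.13209 mol → 0.13209 mol Fe, 0.13209 mol O.
Al2O3: 20.61/101.961 = 0.20214 mol → 0.40428 mol Al, 0.60642 mol O.
SiO2: 36.46/60.083 = 0.60683 mol → 0.60683 mol Si, 1.21366 mol O.
Total oxygen = 2.41850 mol. Normalization factor = 12/2.41850 = 4.96175.
Mn per 12 O = 0.46633 × 4.96175 = 2.314.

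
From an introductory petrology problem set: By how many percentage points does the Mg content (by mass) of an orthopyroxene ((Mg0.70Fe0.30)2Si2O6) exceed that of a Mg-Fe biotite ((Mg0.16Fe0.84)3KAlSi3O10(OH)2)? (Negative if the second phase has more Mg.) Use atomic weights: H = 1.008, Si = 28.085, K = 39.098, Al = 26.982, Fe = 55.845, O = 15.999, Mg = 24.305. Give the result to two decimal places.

13.14 percentage points

First mineral: 34.027 g Mg in 219.698 g formula = 15.49 wt% Mg.
Second mineral: 11.666 g Mg in 496.735 g formula = 2.35 wt% Mg.
15.49% − 2.35% gives a difference of 13.14 percentage points.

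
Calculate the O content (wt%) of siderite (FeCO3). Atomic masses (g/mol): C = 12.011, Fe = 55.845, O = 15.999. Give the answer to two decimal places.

Molar mass of FeCO3: 1·55.845 + 1·12.011 + 3·15.999 = 115.853 g/mol.
Mass of O per formula unit: 3 × 15.999 = 47.997 g.
Weight fraction O = 47.997 / 115.853 = 0.4143.

41.43 wt%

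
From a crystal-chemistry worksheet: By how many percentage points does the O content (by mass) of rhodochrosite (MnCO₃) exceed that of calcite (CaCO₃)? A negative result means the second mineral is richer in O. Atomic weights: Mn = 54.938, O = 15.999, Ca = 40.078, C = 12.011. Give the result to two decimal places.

-6.20 percentage points

O in MnCO₃: molar mass 114.946 g/mol; 3×15.999 = 47.997 g → 41.76 wt%.
O in CaCO₃: molar mass 100.086 g/mol; 3×15.999 = 47.997 g → 47.96 wt%.
Difference = 41.76 − 47.96 = -6.20 percentage points.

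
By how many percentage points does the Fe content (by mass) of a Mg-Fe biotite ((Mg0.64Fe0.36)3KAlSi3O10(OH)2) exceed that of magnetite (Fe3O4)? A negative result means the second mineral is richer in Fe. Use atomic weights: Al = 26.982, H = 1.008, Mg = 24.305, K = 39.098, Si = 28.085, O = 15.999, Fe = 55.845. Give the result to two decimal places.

M((Mg0.64Fe0.36)3KAlSi3O10(OH)2) = 451.317 g/mol, so wt% Fe = 60.313/451.317 × 100 = 13.36%.
M(Fe3O4) = 231.531 g/mol, so wt% Fe = 167.535/231.531 × 100 = 72.36%.
13.36 − 72.36 = -59.00 pp.

-59.00 percentage points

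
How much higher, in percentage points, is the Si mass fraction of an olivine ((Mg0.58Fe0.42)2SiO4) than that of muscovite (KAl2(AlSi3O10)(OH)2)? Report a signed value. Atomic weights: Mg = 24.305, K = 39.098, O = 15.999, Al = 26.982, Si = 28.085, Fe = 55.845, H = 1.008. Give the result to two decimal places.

-4.35 percentage points

Si in (Mg0.58Fe0.42)2SiO4: molar mass 167.185 g/mol; 1×28.085 = 28.085 g → 16.80 wt%.
Si in KAl2(AlSi3O10)(OH)2: molar mass 398.303 g/mol; 3×28.085 = 84.255 g → 21.15 wt%.
Difference = 16.80 − 21.15 = -4.35 percentage points.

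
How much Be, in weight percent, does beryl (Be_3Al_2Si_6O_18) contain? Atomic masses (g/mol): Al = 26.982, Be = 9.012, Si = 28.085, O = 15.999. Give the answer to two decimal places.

Formula mass = 3·9.012 + 2·26.982 + 6·28.085 + 18·15.999 = 537.492 g/mol, of which 27.036 g is Be.
So Be makes up 27.036/537.492 = 0.0503 of the mass, i.e. 5.03%.

5.03 weight percent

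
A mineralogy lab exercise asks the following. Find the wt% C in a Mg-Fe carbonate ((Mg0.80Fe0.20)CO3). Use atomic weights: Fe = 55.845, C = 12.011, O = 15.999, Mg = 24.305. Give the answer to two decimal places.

Formula mass = 0.80·24.305 + 0.20·55.845 + 1·12.011 + 3·15.999 = 90.621 g/mol, of which 12.011 g is C.
So C makes up 12.011/90.621 = 0.1325 of the mass, i.e. 13.25%.

13.25 mass %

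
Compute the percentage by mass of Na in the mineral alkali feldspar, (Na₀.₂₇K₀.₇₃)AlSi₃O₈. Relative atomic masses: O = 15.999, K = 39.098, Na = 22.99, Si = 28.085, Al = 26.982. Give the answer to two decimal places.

M((Na₀.₂₇K₀.₇₃)AlSi₃O₈) = 273.978 g/mol.
Na contributes 0.27 × 22.99 = 6.207 g per mole.
6.207/273.978 = 0.0227 → 2.27%.

2.27 mass %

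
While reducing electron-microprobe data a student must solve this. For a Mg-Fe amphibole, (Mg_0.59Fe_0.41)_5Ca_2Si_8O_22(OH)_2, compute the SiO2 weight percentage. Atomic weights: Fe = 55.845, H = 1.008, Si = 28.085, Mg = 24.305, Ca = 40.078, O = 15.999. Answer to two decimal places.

54.81 wt%

Formula mass = 877.010 g/mol.
8 Si → 8.0000 mol SiO2 per formula unit; M(SiO2) = 60.083, so SiO2 mass = 480.664 g.
480.664/877.010 × 100 = 54.81 wt%.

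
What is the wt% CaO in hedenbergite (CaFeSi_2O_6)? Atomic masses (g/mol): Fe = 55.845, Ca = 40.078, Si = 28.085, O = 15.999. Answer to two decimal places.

22.60 wt%

Formula mass = 248.087 g/mol.
1 Ca → 1.0000 mol CaO per formula unit; M(CaO) = 56.077, so CaO mass = 56.077 g.
56.077/248.087 × 100 = 22.60 wt%.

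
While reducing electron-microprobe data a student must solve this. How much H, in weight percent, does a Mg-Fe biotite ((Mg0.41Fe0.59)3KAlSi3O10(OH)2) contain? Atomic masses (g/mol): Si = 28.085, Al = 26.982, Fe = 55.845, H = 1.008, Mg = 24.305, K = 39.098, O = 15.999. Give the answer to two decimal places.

Molar mass of (Mg0.41Fe0.59)3KAlSi3O10(OH)2: 1.23·24.305 + 1.77·55.845 + 1·39.098 + 1·26.982 + 3·28.085 + 12·15.999 + 2·1.008 = 473.080 g/mol.
Mass of H per formula unit: 2 × 1.008 = 2.016 g.
Weight fraction H = 2.016 / 473.080 = 0.0043.

0.43 weight percent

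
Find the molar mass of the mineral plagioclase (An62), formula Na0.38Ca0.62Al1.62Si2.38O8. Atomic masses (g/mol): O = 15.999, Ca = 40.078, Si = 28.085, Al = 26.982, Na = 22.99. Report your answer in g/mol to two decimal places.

M = 0.38(22.99) + 0.62(40.078) + 1.62(26.982) + 2.38(28.085) + 8(15.999)

272.13 g/mol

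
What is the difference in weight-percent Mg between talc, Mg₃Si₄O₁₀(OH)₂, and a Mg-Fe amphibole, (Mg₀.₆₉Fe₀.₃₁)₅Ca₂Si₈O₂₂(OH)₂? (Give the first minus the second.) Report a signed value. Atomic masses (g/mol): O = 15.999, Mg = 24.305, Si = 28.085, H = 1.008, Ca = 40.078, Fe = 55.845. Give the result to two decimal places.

9.49 percentage points

M(Mg₃Si₄O₁₀(OH)₂) = 379.259 g/mol, so wt% Mg = 72.915/379.259 × 100 = 19.23%.
M((Mg₀.₆₉Fe₀.₃₁)₅Ca₂Si₈O₂₂(OH)₂) = 861.240 g/mol, so wt% Mg = 83.852/861.240 × 100 = 9.74%.
19.23 − 9.74 = 9.49 pp.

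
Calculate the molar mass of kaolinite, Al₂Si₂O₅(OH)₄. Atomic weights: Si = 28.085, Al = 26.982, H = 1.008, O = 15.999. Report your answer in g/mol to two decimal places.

Al: 2 × 26.982 = 53.9640
Si: 2 × 28.085 = 56.1700
O: 9 × 15.999 = 143.9910
H: 4 × 1.008 = 4.0320
Summing the contributions gives the formula mass.

258.16 g/mol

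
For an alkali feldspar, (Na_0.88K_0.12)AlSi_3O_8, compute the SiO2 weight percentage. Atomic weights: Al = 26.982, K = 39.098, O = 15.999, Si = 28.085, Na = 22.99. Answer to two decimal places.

Formula mass = 264.152 g/mol.
3 Si → 3.0000 mol SiO2 per formula unit; M(SiO2) = 60.083, so SiO2 mass = 180.249 g.
180.249/264.152 × 100 = 68.24 wt%.

68.24 wt%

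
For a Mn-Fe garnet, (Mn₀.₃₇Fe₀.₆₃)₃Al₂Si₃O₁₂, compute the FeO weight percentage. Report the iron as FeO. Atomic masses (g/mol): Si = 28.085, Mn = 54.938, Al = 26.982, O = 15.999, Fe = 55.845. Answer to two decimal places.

27.34 wt%

M((Mn₀.₃₇Fe₀.₆₃)₃Al₂Si₃O₁₂) = 496.735 g/mol; M(FeO) = 71.844 g/mol.
Moles FeO per formula unit = 1.89 Fe ÷ 1 = 1.8900.
FeO fraction = (1.8900 × 71.844) / 496.735 = 135.785/496.735 = 0.2734.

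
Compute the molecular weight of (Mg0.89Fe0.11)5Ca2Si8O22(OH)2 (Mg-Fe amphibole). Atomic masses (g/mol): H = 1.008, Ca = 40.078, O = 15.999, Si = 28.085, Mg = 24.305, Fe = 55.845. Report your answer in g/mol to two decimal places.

The formula mass is the sum 4.45×24.305 + 0.55×55.845 + 2×40.078 + 8×28.085 + 24×15.999 + 2×1.008.

829.70 g/mol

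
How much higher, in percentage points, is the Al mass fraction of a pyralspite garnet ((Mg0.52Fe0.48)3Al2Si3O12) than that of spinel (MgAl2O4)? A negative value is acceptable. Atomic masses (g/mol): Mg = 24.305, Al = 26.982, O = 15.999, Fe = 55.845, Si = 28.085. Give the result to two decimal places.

-25.90 percentage points

Al in (Mg0.52Fe0.48)3Al2Si3O12: molar mass 448.540 g/mol; 2×26.982 = 53.964 g → 12.03 wt%.
Al in MgAl2O4: molar mass 142.265 g/mol; 2×26.982 = 53.964 g → 37.93 wt%.
Difference = 12.03 − 37.93 = -25.90 percentage points.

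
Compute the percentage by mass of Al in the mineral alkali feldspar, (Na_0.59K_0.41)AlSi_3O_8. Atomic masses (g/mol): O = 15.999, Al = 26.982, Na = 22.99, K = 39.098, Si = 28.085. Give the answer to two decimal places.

Molar mass of (Na_0.59K_0.41)AlSi_3O_8: 0.59·22.99 + 0.41·39.098 + 1·26.982 + 3·28.085 + 8·15.999 = 268.823 g/mol.
Mass of Al per formula unit: 1 × 26.982 = 26.982 g.
Weight fraction Al = 26.982 / 268.823 = 0.1004.

10.04 wt%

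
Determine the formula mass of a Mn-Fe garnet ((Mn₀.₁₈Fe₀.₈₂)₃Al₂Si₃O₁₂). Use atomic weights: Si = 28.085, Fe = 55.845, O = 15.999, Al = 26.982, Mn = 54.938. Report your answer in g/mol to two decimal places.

497.25 g/mol

M = 0.54·54.938 + 2.46·55.845 + 2·26.982 + 3·28.085 + 12·15.999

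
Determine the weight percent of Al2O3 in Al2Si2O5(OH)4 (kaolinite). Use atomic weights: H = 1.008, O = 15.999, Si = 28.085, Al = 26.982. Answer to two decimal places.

39.50 wt%

M(Al2Si2O5(OH)4) = 258.157 g/mol; M(Al2O3) = 101.961 g/mol.
Moles Al2O3 per formula unit = 2 Al ÷ 2 = 1.0000.
Al2O3 fraction = (1.0000 × 101.961) / 258.157 = 101.961/258.157 = 0.3950.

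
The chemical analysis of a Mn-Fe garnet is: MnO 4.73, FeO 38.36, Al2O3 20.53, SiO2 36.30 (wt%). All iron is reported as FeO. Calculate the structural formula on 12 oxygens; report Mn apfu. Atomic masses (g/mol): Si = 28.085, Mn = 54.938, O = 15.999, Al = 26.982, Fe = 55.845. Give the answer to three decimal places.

0.332 Mn apfu

MnO (M=70.937): mol = 0.06668; Mn = 0.06668, O = 0.06668.
FeO (M=71.844): mol = 0.53393; Fe = 0.53393, O = 0.53393.
Al2O3 (M=101.961): mol = 0.20135; Al = 0.40270, O = 0.60405.
SiO2 (M=60.083): mol = 0.60416; Si = 0.60416, O = 1.20832.
ΣO = 2.41298; factor = 12/ΣO = 4.97310.
Mn apfu = 0.06668 × 4.97310 = 0.332.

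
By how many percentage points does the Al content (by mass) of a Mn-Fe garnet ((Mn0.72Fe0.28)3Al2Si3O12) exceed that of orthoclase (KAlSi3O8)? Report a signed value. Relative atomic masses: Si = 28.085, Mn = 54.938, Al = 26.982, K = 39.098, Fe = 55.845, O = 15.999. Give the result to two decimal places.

First mineral: 53.964 g Al in 495.783 g formula = 10.88 wt% Al.
Second mineral: 26.982 g Al in 278.327 g formula = 9.69 wt% Al.
10.88% − 9.69% gives a difference of 1.19 percentage points.

1.19 percentage points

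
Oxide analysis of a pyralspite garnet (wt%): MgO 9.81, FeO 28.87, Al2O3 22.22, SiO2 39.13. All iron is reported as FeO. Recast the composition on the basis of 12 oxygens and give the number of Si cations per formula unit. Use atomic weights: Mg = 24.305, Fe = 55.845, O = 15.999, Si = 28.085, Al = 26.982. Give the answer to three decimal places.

MgO (M=40.304): mol = 0.24340; Mg = 0.24340, O = 0.24340.
FeO (M=71.844): mol = 0.40184; Fe = 0.40184, O = 0.40184.
Al2O3 (M=101.961): mol = 0.21793; Al = 0.43586, O = 0.65379.
SiO2 (M=60.083): mol = 0.65127; Si = 0.65127, O = 1.30254.
ΣO = 2.60157; factor = 12/ΣO = 4.61260.
Si apfu = 0.65127 × 4.61260 = 3.004.

3.004 Si apfu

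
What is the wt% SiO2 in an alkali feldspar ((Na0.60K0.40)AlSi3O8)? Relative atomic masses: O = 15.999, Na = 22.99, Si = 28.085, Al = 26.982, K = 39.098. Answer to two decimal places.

Molar mass of (Na0.60K0.40)AlSi3O8 = 0.60*22.99 + 0.40*39.098 + 1*26.982 + 3*28.085 + 8*15.999 = 268.662 g/mol.
Each formula unit contains 3 Si, equivalent to 3/1 = 3.0000 mol SiO2.
M(SiO2) = 1×28.085 + 2×15.999 = 60.083 g/mol.
Mass of SiO2 per formula unit = 3.0000 × 60.083 = 180.249 g.
SiO2 wt% = 180.249 / 268.662 × 100 = 67.09%.

67.09 wt%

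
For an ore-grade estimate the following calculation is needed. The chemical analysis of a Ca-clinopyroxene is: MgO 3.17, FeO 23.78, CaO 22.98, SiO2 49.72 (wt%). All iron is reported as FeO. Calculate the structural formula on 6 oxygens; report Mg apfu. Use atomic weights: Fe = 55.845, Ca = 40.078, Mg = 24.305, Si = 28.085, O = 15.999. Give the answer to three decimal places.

0.191 Mg apfu

3.17 wt% MgO ÷ 40.304 g/mol = 0.07865 mol, giving 0.07865 Mg and 0.07865 O.
23.78 wt% FeO ÷ 71.844 g/mol = 0.33099 mol, giving 0.33099 Fe and 0.33099 O.
22.98 wt% CaO ÷ 56.077 g/mol = 0.40979 mol, giving 0.40979 Ca and 0.40979 O.
49.72 wt% SiO2 ÷ 60.083 g/mol = 0.82752 mol, giving 0.82752 Si and 1.65504 O.
Oxygen sums to 2.47447; scaling by 6/2.47447 = 2.42476 puts the formula on 6 O.
Mg: 0.07865 × 2.42476 = 0.191 atoms per formula unit.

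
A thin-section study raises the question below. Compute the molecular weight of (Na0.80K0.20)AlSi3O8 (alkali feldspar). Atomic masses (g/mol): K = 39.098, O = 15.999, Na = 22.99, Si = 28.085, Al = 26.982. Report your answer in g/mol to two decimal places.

Na: 0.80 × 22.99 = 18.3920
K: 0.20 × 39.098 = 7.8196
Al: 1 × 26.982 = 26.9820
Si: 3 × 28.085 = 84.2550
O: 8 × 15.999 = 127.9920
Summing the contributions gives the formula mass.

265.44 g/mol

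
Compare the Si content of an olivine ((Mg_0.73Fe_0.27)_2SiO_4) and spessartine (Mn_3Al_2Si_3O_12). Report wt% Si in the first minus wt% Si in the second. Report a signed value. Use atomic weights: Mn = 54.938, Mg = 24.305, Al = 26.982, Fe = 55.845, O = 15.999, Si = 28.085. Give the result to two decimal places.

0.79 percentage points

Si in (Mg_0.73Fe_0.27)_2SiO_4: molar mass 157.723 g/mol; 1×28.085 = 28.085 g → 17.81 wt%.
Si in Mn_3Al_2Si_3O_12: molar mass 495.021 g/mol; 3×28.085 = 84.255 g → 17.02 wt%.
Difference = 17.81 − 17.02 = 0.79 percentage points.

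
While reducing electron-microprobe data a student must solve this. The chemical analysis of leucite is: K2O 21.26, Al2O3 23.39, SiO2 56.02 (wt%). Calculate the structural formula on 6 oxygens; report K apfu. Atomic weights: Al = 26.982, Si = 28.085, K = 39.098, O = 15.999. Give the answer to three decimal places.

0.975 K apfu

K2O: 21.26/94.195 = 0.22570 mol → 0.45140 mol K, 0.22570 mol O.
Al2O3: 23.39/101.961 = 0.22940 mol → 0.45880 mol Al, 0.68820 mol O.
SiO2: 56.02/60.083 = 0.93238 mol → 0.93238 mol Si, 1.86476 mol O.
Total oxygen = 2.77866 mol. Normalization factor = 6/2.77866 = 2.15931.
K per 6 O = 0.45140 × 2.15931 = 0.975.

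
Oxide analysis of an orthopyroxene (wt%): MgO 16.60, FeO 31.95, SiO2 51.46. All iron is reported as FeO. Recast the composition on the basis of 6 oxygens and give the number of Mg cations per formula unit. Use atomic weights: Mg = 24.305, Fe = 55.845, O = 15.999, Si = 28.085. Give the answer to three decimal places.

MgO: 16.60/40.304 = 0.41187 mol → 0.41187 mol Mg, 0.41187 mol O.
FeO: 31.95/71.844 = 0.44471 mol → 0.44471 mol Fe, 0.44471 mol O.
SiO2: 51.46/60.083 = 0.85648 mol → 0.85648 mol Si, 1.71296 mol O.
Total oxygen = 2.56954 mol. Normalization factor = 6/2.56954 = 2.33505.
Mg per 6 O = 0.41187 × 2.33505 = 0.962.

0.962 Mg apfu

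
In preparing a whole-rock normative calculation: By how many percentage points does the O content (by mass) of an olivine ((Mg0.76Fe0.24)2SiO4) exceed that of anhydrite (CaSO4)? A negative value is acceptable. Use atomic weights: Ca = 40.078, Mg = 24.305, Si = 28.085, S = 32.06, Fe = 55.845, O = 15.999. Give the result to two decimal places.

-5.94 percentage points

First mineral: 63.996 g O in 155.830 g formula = 41.07 wt% O.
Second mineral: 63.996 g O in 136.134 g formula = 47.01 wt% O.
41.07% − 47.01% gives a difference of -5.94 percentage points.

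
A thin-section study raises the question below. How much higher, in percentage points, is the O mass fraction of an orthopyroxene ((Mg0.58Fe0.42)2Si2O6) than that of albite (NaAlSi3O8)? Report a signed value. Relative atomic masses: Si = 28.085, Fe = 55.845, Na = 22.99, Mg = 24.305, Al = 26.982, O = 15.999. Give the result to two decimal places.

O in (Mg0.58Fe0.42)2Si2O6: molar mass 227.268 g/mol; 6×15.999 = 95.994 g → 42.24 wt%.
O in NaAlSi3O8: molar mass 262.219 g/mol; 8×15.999 = 127.992 g → 48.81 wt%.
Difference = 42.24 − 48.81 = -6.57 percentage points.

-6.57 percentage points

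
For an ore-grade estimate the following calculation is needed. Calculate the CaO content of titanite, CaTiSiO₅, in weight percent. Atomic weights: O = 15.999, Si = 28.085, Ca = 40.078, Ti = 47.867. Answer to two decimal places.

28.61 wt%

Molar mass of CaTiSiO₅ = 1×40.078 + 1×47.867 + 1×28.085 + 5×15.999 = 196.025 g/mol.
Each formula unit contains 1 Ca, equivalent to 1/1 = 1.0000 mol CaO.
M(CaO) = 1×40.078 + 1×15.999 = 56.077 g/mol.
Mass of CaO per formula unit = 1.0000 × 56.077 = 56.077 g.
CaO wt% = 56.077 / 196.025 × 100 = 28.61%.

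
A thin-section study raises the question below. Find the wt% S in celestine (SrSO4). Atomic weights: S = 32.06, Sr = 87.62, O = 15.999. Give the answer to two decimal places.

M(SrSO4) = 183.676 g/mol.
S contributes 1 × 32.06 = 32.060 g per mole.
32.060/183.676 = 0.1745 → 17.45%.

17.45 mass %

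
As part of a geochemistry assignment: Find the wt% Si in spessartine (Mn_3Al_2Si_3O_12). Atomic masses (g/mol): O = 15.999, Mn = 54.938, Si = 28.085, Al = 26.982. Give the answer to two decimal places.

17.02 mass %

Molar mass of Mn_3Al_2Si_3O_12: 3×54.938 + 2×26.982 + 3×28.085 + 12×15.999 = 495.021 g/mol.
Mass of Si per formula unit: 3 × 28.085 = 84.255 g.
Weight fraction Si = 84.255 / 495.021 = 0.1702.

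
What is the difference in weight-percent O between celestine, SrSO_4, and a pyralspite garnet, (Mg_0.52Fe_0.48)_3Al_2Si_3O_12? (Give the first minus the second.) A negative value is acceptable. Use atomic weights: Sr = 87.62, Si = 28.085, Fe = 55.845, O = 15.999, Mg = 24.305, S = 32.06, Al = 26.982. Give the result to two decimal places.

-7.96 percentage points

M(SrSO_4) = 183.676 g/mol, so wt% O = 63.996/183.676 × 100 = 34.84%.
M((Mg_0.52Fe_0.48)_3Al_2Si_3O_12) = 448.540 g/mol, so wt% O = 191.988/448.540 × 100 = 42.80%.
34.84 − 42.80 = -7.96 pp.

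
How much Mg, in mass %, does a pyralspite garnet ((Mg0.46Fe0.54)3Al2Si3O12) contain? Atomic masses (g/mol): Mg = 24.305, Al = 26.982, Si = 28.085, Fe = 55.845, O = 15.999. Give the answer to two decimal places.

7.38 mass %

Formula mass = 1.38*24.305 + 1.62*55.845 + 2*26.982 + 3*28.085 + 12*15.999 = 454.217 g/mol, of which 33.541 g is Mg.
So Mg makes up 33.541/454.217 = 0.0738 of the mass, i.e. 7.38%.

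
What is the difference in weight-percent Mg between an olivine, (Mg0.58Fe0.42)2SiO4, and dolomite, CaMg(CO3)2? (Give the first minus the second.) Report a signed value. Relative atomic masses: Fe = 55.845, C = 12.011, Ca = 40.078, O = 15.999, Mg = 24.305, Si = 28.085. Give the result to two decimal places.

M((Mg0.58Fe0.42)2SiO4) = 167.185 g/mol, so wt% Mg = 28.194/167.185 × 100 = 16.86%.
M(CaMg(CO3)2) = 184.399 g/mol, so wt% Mg = 24.305/184.399 × 100 = 13.18%.
16.86 − 13.18 = 3.68 pp.

3.68 percentage points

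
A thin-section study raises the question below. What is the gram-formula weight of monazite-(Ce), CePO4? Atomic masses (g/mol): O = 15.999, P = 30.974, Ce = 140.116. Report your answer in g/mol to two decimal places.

235.09 g/mol

The formula mass is the sum 1*140.116 + 1*30.974 + 4*15.999.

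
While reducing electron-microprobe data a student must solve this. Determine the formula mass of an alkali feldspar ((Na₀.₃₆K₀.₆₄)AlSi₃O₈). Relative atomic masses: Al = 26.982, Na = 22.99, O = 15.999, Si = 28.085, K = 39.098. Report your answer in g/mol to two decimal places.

M = 0.36·22.99 + 0.64·39.098 + 1·26.982 + 3·28.085 + 8·15.999

272.53 g/mol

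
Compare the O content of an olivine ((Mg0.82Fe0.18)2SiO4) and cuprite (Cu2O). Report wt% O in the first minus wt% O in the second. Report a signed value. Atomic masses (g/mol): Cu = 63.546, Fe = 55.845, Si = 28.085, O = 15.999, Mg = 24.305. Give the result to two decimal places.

30.91 percentage points

M((Mg0.82Fe0.18)2SiO4) = 152.045 g/mol, so wt% O = 63.996/152.045 × 100 = 42.09%.
M(Cu2O) = 143.091 g/mol, so wt% O = 15.999/143.091 × 100 = 11.18%.
42.09 − 11.18 = 30.91 pp.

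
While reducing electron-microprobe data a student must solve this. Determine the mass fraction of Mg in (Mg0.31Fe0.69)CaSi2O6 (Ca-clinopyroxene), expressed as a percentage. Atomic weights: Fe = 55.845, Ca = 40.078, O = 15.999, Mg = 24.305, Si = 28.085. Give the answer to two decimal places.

3.16 weight percent

M((Mg0.31Fe0.69)CaSi2O6) = 238.310 g/mol.
Mg contributes 0.31 × 24.305 = 7.535 g per mole.
7.535/238.310 = 0.0316 → 3.16%.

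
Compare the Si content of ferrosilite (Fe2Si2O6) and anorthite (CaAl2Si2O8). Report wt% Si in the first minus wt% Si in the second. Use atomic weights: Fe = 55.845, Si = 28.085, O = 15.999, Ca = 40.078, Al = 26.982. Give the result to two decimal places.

Si in Fe2Si2O6: molar mass 263.854 g/mol; 2×28.085 = 56.170 g → 21.29 wt%.
Si in CaAl2Si2O8: molar mass 278.204 g/mol; 2×28.085 = 56.170 g → 20.19 wt%.
Difference = 21.29 − 20.19 = 1.10 percentage points.

1.10 percentage points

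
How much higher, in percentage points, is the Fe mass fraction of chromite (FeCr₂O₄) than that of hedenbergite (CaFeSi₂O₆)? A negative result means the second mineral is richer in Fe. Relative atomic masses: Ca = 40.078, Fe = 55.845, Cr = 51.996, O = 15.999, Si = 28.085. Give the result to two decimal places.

2.44 percentage points

Fe in FeCr₂O₄: molar mass 223.833 g/mol; 1×55.845 = 55.845 g → 24.95 wt%.
Fe in CaFeSi₂O₆: molar mass 248.087 g/mol; 1×55.845 = 55.845 g → 22.51 wt%.
Difference = 24.95 − 22.51 = 2.44 percentage points.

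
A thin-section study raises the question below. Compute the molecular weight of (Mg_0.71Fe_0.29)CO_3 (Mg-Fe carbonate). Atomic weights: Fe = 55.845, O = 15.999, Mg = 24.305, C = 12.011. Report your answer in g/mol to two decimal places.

93.46 g/mol

M = 0.71(24.305) + 0.29(55.845) + 1(12.011) + 3(15.999)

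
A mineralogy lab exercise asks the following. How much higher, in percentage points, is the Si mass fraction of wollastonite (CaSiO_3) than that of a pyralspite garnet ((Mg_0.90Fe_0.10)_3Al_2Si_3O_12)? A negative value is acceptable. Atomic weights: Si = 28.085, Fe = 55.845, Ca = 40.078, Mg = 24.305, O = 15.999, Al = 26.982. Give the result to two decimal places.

M(CaSiO_3) = 116.160 g/mol, so wt% Si = 28.085/116.160 × 100 = 24.18%.
M((Mg_0.90Fe_0.10)_3Al_2Si_3O_12) = 412.584 g/mol, so wt% Si = 84.255/412.584 × 100 = 20.42%.
24.18 − 20.42 = 3.76 pp.

3.76 percentage points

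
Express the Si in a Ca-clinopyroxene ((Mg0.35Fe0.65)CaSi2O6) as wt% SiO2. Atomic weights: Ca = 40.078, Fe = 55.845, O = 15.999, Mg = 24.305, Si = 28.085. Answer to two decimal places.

50.69 wt%

Molar mass of (Mg0.35Fe0.65)CaSi2O6 = 0.35*24.305 + 0.65*55.845 + 1*40.078 + 2*28.085 + 6*15.999 = 237.048 g/mol.
Each formula unit contains 2 Si, equivalent to 2/1 = 2.0000 mol SiO2.
M(SiO2) = 1×28.085 + 2×15.999 = 60.083 g/mol.
Mass of SiO2 per formula unit = 2.0000 × 60.083 = 120.166 g.
SiO2 wt% = 120.166 / 237.048 × 100 = 50.69%.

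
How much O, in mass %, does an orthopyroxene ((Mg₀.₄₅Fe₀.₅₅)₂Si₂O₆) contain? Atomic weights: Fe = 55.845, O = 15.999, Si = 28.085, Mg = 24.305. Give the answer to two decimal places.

Molar mass of (Mg₀.₄₅Fe₀.₅₅)₂Si₂O₆: 0.90·24.305 + 1.10·55.845 + 2·28.085 + 6·15.999 = 235.468 g/mol.
Mass of O per formula unit: 6 × 15.999 = 95.994 g.
Weight fraction O = 95.994 / 235.468 = 0.4077.

40.77 mass %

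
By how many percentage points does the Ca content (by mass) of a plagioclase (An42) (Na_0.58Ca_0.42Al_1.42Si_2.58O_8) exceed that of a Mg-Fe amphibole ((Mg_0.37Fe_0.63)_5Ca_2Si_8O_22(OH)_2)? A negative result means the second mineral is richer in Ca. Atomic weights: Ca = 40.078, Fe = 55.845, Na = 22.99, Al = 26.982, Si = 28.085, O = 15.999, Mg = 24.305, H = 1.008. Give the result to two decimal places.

M(Na_0.58Ca_0.42Al_1.42Si_2.58O_8) = 268.933 g/mol, so wt% Ca = 16.833/268.933 × 100 = 6.26%.
M((Mg_0.37Fe_0.63)_5Ca_2Si_8O_22(OH)_2) = 911.704 g/mol, so wt% Ca = 80.156/911.704 × 100 = 8.79%.
6.26 − 8.79 = -2.53 pp.

-2.53 percentage points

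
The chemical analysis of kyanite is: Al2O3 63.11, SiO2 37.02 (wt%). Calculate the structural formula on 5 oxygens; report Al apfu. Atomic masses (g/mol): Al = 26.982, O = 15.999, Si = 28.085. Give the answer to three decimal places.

Al2O3 (M=101.961): mol = 0.61896; Al = 1.23792, O = 1.85688.
SiO2 (M=60.083): mol = 0.61615; Si = 0.61615, O = 1.23230.
ΣO = 3.08918; factor = 5/ΣO = 1.61855.
Al apfu = 1.23792 × 1.61855 = 2.004.

2.004 Al apfu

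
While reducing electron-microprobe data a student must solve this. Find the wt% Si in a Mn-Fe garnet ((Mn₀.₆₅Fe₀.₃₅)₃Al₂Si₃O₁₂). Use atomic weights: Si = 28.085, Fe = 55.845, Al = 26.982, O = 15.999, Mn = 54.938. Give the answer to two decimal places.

16.99 weight percent

M((Mn₀.₆₅Fe₀.₃₅)₃Al₂Si₃O₁₂) = 495.973 g/mol.
Si contributes 3 × 28.085 = 84.255 g per mole.
84.255/495.973 = 0.1699 → 16.99%.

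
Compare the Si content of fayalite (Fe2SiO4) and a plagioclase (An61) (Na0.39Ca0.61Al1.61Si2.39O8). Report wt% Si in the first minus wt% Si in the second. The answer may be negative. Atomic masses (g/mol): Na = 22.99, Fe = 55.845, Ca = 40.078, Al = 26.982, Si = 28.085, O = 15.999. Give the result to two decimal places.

First mineral: 28.085 g Si in 203.771 g formula = 13.78 wt% Si.
Second mineral: 67.123 g Si in 271.970 g formula = 24.68 wt% Si.
13.78% − 24.68% gives a difference of -10.90 percentage points.

-10.90 percentage points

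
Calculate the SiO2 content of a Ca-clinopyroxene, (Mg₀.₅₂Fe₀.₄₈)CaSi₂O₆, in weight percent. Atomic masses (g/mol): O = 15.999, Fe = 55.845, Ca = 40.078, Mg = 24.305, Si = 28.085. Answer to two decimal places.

51.87 wt%

Molar mass of (Mg₀.₅₂Fe₀.₄₈)CaSi₂O₆ = 0.52·24.305 + 0.48·55.845 + 1·40.078 + 2·28.085 + 6·15.999 = 231.686 g/mol.
Each formula unit contains 2 Si, equivalent to 2/1 = 2.0000 mol SiO2.
M(SiO2) = 1×28.085 + 2×15.999 = 60.083 g/mol.
Mass of SiO2 per formula unit = 2.0000 × 60.083 = 120.166 g.
SiO2 wt% = 120.166 / 231.686 × 100 = 51.87%.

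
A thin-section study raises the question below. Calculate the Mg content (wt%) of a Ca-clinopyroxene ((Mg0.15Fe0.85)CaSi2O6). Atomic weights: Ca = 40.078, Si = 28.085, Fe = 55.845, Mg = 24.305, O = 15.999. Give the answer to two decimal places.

1.50 wt%

Formula mass = 0.15×24.305 + 0.85×55.845 + 1×40.078 + 2×28.085 + 6×15.999 = 243.356 g/mol, of which 3.646 g is Mg.
So Mg makes up 3.646/243.356 = 0.0150 of the mass, i.e. 1.50%.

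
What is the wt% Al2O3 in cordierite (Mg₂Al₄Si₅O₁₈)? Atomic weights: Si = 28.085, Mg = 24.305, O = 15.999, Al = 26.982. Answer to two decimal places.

Molar mass of Mg₂Al₄Si₅O₁₈ = 2×24.305 + 4×26.982 + 5×28.085 + 18×15.999 = 584.945 g/mol.
Each formula unit contains 4 Al, equivalent to 4/2 = 2.0000 mol Al2O3.
M(Al2O3) = 2×26.982 + 3×15.999 = 101.961 g/mol.
Mass of Al2O3 per formula unit = 2.0000 × 101.961 = 203.922 g.
Al2O3 wt% = 203.922 / 584.945 × 100 = 34.86%.

34.86 wt%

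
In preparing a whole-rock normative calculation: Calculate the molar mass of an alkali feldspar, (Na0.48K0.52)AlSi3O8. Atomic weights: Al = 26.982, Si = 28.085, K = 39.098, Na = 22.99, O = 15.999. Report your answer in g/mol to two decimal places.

Na: 0.48 × 22.99 = 11.0352
K: 0.52 × 39.098 = 20.3310
Al: 1 × 26.982 = 26.9820
Si: 3 × 28.085 = 84.2550
O: 8 × 15.999 = 127.9920
Summing the contributions gives the formula mass.

270.60 g/mol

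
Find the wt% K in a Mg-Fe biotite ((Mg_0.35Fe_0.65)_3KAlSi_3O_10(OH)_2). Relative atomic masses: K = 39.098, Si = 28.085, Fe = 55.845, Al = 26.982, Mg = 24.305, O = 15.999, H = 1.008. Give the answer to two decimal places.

Molar mass of (Mg_0.35Fe_0.65)_3KAlSi_3O_10(OH)_2: 1.05·24.305 + 1.95·55.845 + 1·39.098 + 1·26.982 + 3·28.085 + 12·15.999 + 2·1.008 = 478.757 g/mol.
Mass of K per formula unit: 1 × 39.098 = 39.098 g.
Weight fraction K = 39.098 / 478.757 = 0.0817.

8.17 weight percent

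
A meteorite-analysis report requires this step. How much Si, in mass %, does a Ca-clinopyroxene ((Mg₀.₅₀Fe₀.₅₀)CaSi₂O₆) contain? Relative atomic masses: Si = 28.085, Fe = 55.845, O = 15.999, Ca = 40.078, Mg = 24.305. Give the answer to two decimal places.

24.18 mass %

Molar mass of (Mg₀.₅₀Fe₀.₅₀)CaSi₂O₆: 0.50×24.305 + 0.50×55.845 + 1×40.078 + 2×28.085 + 6×15.999 = 232.317 g/mol.
Mass of Si per formula unit: 2 × 28.085 = 56.170 g.
Weight fraction Si = 56.170 / 232.317 = 0.2418.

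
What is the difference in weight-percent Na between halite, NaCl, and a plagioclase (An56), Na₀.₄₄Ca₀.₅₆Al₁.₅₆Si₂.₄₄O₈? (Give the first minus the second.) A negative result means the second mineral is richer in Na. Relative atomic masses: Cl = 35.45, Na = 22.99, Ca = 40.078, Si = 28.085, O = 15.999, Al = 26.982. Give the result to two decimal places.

M(NaCl) = 58.440 g/mol, so wt% Na = 22.990/58.440 × 100 = 39.34%.
M(Na₀.₄₄Ca₀.₅₆Al₁.₅₆Si₂.₄₄O₈) = 271.171 g/mol, so wt% Na = 10.116/271.171 × 100 = 3.73%.
39.34 − 3.73 = 35.61 pp.

35.61 percentage points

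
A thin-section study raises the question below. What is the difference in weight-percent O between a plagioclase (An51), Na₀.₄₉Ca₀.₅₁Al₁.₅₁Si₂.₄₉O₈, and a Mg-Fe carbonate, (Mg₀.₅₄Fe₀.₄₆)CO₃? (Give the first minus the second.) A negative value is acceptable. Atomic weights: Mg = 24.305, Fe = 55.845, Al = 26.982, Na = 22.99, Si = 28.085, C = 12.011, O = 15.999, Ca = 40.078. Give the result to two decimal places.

-1.23 percentage points

O in Na₀.₄₉Ca₀.₅₁Al₁.₅₁Si₂.₄₉O₈: molar mass 270.371 g/mol; 8×15.999 = 127.992 g → 47.34 wt%.
O in (Mg₀.₅₄Fe₀.₄₆)CO₃: molar mass 98.821 g/mol; 3×15.999 = 47.997 g → 48.57 wt%.
Difference = 47.34 − 48.57 = -1.23 percentage points.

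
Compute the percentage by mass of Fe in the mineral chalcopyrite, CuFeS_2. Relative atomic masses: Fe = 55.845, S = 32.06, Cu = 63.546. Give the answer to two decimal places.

Formula mass = 1·63.546 + 1·55.845 + 2·32.06 = 183.511 g/mol, of which 55.845 g is Fe.
So Fe makes up 55.845/183.511 = 0.3043 of the mass, i.e. 30.43%.

30.43 weight percent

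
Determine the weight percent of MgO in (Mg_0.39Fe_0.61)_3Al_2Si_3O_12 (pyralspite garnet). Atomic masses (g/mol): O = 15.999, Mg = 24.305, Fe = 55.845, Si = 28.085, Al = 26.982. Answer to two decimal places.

Formula mass = 460.840 g/mol.
1.17 Mg → 1.1700 mol MgO per formula unit; M(MgO) = 40.304, so MgO mass = 47.156 g.
47.156/460.840 × 100 = 10.23 wt%.

10.23 wt%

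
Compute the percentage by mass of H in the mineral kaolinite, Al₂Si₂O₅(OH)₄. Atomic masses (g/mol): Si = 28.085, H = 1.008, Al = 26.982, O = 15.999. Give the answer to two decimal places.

1.56 mass %

M(Al₂Si₂O₅(OH)₄) = 258.157 g/mol.
H contributes 4 × 1.008 = 4.032 g per mole.
4.032/258.157 = 0.0156 → 1.56%.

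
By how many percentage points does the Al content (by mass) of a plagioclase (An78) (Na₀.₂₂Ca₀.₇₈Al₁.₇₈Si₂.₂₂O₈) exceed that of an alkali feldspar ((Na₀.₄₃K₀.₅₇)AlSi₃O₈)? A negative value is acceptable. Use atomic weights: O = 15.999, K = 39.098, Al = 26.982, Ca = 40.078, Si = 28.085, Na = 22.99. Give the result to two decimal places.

Al in Na₀.₂₂Ca₀.₇₈Al₁.₇₈Si₂.₂₂O₈: molar mass 274.687 g/mol; 1.78×26.982 = 48.028 g → 17.48 wt%.
Al in (Na₀.₄₃K₀.₅₇)AlSi₃O₈: molar mass 271.401 g/mol; 1×26.982 = 26.982 g → 9.94 wt%.
Difference = 17.48 − 9.94 = 7.54 percentage points.

7.54 percentage points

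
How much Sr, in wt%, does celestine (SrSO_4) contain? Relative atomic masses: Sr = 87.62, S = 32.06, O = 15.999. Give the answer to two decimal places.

47.70 wt%

Molar mass of SrSO_4: 1*87.62 + 1*32.06 + 4*15.999 = 183.676 g/mol.
Mass of Sr per formula unit: 1 × 87.62 = 87.620 g.
Weight fraction Sr = 87.620 / 183.676 = 0.4770.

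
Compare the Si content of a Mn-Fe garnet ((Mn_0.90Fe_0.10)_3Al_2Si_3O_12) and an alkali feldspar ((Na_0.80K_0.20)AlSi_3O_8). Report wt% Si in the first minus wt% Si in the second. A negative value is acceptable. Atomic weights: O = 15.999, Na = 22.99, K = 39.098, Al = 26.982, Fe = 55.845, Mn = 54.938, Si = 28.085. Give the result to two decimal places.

-14.73 percentage points

First mineral: 84.255 g Si in 495.293 g formula = 17.01 wt% Si.
Second mineral: 84.255 g Si in 265.441 g formula = 31.74 wt% Si.
17.01% − 31.74% gives a difference of -14.73 percentage points.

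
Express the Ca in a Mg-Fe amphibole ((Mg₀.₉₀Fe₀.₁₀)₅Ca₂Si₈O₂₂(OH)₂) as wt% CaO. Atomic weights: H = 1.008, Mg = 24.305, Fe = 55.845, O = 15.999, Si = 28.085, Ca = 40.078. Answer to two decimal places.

M((Mg₀.₉₀Fe₀.₁₀)₅Ca₂Si₈O₂₂(OH)₂) = 828.123 g/mol; M(CaO) = 56.077 g/mol.
Moles CaO per formula unit = 2 Ca ÷ 1 = 2.0000.
CaO fraction = (2.0000 × 56.077) / 828.123 = 112.154/828.123 = 0.1354.

13.54 wt%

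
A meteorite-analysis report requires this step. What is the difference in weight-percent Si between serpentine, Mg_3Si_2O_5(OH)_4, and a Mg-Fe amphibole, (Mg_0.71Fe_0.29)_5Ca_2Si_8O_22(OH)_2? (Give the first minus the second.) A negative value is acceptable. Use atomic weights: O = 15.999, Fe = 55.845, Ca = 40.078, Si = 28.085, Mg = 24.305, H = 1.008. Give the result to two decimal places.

-5.91 percentage points

First mineral: 56.170 g Si in 277.108 g formula = 20.27 wt% Si.
Second mineral: 224.680 g Si in 858.086 g formula = 26.18 wt% Si.
20.27% − 26.18% gives a difference of -5.91 percentage points.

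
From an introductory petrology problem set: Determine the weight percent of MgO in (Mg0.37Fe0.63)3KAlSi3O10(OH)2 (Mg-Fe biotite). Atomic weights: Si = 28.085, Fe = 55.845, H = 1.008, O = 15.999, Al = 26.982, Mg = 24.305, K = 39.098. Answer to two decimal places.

9.38 wt%

M((Mg0.37Fe0.63)3KAlSi3O10(OH)2) = 476.865 g/mol; M(MgO) = 40.304 g/mol.
Moles MgO per formula unit = 1.11 Mg ÷ 1 = 1.1100.
MgO fraction = (1.1100 × 40.304) / 476.865 = 44.737/476.865 = 0.0938.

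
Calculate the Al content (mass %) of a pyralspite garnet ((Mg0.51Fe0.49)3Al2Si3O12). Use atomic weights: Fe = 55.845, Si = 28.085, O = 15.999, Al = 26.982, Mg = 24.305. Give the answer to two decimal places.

Formula mass = 1.53·24.305 + 1.47·55.845 + 2·26.982 + 3·28.085 + 12·15.999 = 449.486 g/mol, of which 53.964 g is Al.
So Al makes up 53.964/449.486 = 0.1201 of the mass, i.e. 12.01%.

12.01 mass %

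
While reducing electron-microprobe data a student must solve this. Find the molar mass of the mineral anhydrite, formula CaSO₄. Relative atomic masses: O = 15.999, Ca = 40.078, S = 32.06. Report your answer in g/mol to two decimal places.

136.13 g/mol

The formula mass is the sum 1·40.078 + 1·32.06 + 4·15.999.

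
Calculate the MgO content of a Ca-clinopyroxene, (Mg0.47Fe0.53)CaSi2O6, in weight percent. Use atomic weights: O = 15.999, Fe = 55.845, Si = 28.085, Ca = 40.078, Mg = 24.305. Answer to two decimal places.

8.12 wt%

Formula mass = 233.263 g/mol.
0.47 Mg → 0.4700 mol MgO per formula unit; M(MgO) = 40.304, so MgO mass = 18.943 g.
18.943/233.263 × 100 = 8.12 wt%.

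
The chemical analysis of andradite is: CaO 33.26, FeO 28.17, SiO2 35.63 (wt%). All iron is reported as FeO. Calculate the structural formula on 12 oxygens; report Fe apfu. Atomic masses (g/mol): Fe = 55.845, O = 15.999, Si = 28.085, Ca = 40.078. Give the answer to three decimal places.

33.26 wt% CaO ÷ 56.077 g/mol = 0.59311 mol, giving 0.59311 Ca and 0.59311 O.
28.17 wt% FeO ÷ 71.844 g/mol = 0.39210 mol, giving 0.39210 Fe and 0.39210 O.
35.63 wt% SiO2 ÷ 60.083 g/mol = 0.59301 mol, giving 0.59301 Si and 1.18602 O.
Oxygen sums to 2.17123; scaling by 12/2.17123 = 5.52682 puts the formula on 12 O.
Fe: 0.39210 × 5.52682 = 2.167 atoms per formula unit.

2.167 Fe apfu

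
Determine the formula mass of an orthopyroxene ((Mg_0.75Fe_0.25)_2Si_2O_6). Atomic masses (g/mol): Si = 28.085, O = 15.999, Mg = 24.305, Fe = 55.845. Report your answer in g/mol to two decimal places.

The formula mass is the sum 1.50×24.305 + 0.50×55.845 + 2×28.085 + 6×15.999.

216.54 g/mol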